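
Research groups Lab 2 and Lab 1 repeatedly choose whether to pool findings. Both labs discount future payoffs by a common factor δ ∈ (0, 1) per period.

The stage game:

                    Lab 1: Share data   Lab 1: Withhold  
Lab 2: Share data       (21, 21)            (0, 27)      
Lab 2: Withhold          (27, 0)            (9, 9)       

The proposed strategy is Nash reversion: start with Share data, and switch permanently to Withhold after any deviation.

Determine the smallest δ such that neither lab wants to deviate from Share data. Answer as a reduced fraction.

21/(1−δ) ≥ 27 + 9δ/(1−δ)
21 ≥ 27 − 18δ
δ ≥ 6/18 = 1/3.

1/3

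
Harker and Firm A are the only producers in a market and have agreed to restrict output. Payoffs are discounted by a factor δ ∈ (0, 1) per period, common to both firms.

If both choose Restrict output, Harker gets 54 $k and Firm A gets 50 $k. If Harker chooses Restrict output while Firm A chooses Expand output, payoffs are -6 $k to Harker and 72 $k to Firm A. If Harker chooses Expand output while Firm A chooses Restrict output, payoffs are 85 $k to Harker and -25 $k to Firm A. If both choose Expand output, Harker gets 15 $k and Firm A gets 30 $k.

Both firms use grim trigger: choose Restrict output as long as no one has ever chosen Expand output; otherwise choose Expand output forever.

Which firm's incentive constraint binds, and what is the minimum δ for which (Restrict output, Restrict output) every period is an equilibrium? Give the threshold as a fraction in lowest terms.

Firm A; δ ≥ 11/21

Harker: cooperation gives 54 each period; deviation gives 85 once then 15 forever.
  54/(1−δ) ≥ 85 + 15δ/(1−δ) ⇒ δ ≥ 31/70.
Firm A: cooperation gives 50 each period; deviation gives 72 once then 30 forever.
  δ ≥ 22/42 = 11/21.
Both must hold, so the binding constraint is Firm A's: δ ≥ 11/21.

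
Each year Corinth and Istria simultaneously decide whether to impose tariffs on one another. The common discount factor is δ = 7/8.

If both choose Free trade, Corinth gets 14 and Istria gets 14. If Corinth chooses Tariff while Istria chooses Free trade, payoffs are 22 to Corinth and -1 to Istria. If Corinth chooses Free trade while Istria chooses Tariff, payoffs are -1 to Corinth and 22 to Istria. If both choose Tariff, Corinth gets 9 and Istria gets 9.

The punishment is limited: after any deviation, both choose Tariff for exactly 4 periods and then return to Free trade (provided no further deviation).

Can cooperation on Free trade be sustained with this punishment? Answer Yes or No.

Yes

A one-shot deviation gives 22 now, then 9 for 4 periods, then back to 14.
Gain from deviating: (22−14) today; loss: (14−9) in each of the next 4 periods.
No-deviation condition: (14−9)(δ+…+δ^4) ≥ 22−14, i.e. δ+…+δ^4 ≥ 8/5.
At δ = 7/8: δ+…+δ^4 = 2.8967 ≥ 1.6000.
So cooperation is sustainable.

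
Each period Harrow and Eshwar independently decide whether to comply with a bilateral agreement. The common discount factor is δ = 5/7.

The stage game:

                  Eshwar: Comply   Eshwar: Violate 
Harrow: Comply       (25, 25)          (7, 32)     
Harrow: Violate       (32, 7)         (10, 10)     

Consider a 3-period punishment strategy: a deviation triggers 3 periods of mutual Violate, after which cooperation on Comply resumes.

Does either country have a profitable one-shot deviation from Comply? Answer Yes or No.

No

IC: δ+…+δ^3 ≥ (32−25)/(25−10) = 7/15.
At δ = 5/7: partial sum = 1.5889 ≥ 0.4667. Cooperation sustainable.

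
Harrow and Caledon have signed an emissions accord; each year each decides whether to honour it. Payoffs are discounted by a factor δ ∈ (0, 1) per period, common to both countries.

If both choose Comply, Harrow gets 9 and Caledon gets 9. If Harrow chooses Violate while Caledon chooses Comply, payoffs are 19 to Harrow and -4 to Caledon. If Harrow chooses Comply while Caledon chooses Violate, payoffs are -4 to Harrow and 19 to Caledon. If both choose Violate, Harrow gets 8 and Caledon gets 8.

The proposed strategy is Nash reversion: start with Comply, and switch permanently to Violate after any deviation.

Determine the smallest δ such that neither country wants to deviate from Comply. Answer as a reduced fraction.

Cooperation forever yields 9 each period: 9/(1−δ).
Deviating yields 19 once, then 8 forever: 19 + 8δ/(1−δ).
No profitable deviation requires 9/(1−δ) ≥ 19 + 8δ/(1−δ).
Multiplying by (1−δ): 9 ≥ 19(1−δ) + 8δ = 19 − 11δ.
So 11δ ≥ 10, i.e. δ ≥ 10/11.

10/11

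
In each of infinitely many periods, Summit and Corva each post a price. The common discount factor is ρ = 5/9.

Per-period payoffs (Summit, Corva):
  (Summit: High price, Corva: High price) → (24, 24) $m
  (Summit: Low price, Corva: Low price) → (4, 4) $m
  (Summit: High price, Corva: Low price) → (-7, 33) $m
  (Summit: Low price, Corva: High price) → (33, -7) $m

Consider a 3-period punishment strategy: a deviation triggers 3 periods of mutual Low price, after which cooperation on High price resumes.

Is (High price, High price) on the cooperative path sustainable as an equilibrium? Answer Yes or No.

IC: ρ+…+ρ^3 ≥ (33−24)/(24−4) = 9/20.
At ρ = 5/9: partial sum = 1.0357 ≥ 0.4500. Cooperation sustainable.

Yes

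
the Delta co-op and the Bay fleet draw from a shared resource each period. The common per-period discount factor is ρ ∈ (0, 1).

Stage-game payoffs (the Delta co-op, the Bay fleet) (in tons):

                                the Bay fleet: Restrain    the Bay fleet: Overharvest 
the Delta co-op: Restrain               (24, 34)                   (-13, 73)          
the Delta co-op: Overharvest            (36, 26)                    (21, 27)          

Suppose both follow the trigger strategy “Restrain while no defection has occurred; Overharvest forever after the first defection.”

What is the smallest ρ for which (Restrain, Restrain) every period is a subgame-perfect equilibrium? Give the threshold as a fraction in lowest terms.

the Delta co-op's threshold: (36−24)/(36−21) = 4/5.
the Bay fleet's threshold: (73−34)/(73−27) = 39/46.
4/5 < 39/46, so the Bay fleet binds and ρ* = 39/46.

39/46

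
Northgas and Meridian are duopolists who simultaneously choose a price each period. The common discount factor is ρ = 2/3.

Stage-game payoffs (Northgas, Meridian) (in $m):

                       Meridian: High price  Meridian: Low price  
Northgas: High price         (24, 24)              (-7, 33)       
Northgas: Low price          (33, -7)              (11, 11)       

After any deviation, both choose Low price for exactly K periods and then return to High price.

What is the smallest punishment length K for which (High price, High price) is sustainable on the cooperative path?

2

Need Σ_{k=1}^{K} ρ^k ≥ (33−24)/(24−11) = 0.6923 at ρ = 2/3.
At K = 1 the sum is 0.6667 < 0.6923; at K = 2 it is 1.1111 ≥ 0.6923.
So the minimum punishment length is K = 2.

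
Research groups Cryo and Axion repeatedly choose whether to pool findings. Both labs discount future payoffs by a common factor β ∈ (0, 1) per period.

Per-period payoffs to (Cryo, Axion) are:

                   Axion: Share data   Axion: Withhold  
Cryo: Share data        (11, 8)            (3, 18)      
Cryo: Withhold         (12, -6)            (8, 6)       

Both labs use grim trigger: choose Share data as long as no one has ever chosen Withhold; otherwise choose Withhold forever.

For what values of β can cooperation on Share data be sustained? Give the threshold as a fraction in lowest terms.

5/6

For Cryo: deviation gain 12−11 = 1, per-period punishment loss 11−8 = 3. IC gives β ≥ 1/4.
For Axion: gain 10, loss 2 per period, so β ≥ 10/12 = 5/6.
The tighter constraint is Axion's, so cooperation needs β ≥ 5/6.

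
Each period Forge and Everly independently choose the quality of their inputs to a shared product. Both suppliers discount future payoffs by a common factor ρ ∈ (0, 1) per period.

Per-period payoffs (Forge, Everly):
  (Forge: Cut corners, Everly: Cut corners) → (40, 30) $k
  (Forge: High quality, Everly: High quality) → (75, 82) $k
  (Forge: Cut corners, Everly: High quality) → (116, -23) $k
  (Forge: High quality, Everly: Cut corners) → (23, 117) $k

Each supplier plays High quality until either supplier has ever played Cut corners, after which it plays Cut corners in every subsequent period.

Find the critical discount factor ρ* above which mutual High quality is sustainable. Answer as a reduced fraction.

Forge's threshold: (116−75)/(116−40) = 41/76.
Everly's threshold: (117−82)/(117−30) = 35/87.
41/76 > 35/87, so Forge binds and ρ* = 41/76.

41/76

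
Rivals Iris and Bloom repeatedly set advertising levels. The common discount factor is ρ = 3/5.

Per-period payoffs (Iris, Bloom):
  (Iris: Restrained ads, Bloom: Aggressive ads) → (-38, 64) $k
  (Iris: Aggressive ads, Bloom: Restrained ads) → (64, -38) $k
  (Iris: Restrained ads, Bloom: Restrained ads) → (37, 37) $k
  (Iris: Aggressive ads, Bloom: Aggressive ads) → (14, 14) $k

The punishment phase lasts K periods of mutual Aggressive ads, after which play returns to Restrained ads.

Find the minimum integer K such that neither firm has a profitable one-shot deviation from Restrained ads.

IC: ρ(1−ρ^K)/(1−ρ) ≥ (64−37)/(37−14) = 27/23.
With ρ = 3/5: need 1 − ρ^K ≥ 27/23·(1−3/5)/(3/5), i.e. ρ^K ≤ 0.2174.
Since (3/5)^2 = 0.3600 and (3/5)^3 = 0.2160, the smallest such K is 3.

3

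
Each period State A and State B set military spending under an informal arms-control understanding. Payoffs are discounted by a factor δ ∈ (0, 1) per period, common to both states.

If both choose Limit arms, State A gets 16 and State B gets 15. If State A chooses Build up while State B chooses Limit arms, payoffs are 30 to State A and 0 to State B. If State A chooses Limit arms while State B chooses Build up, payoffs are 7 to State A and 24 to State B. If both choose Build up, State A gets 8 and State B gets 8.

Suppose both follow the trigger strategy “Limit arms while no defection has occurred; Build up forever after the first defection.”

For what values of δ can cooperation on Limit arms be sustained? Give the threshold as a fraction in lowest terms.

State A's threshold: (30−16)/(30−8) = 7/11.
State B's threshold: (24−15)/(24−8) = 9/16.
7/11 > 9/16, so State A binds and δ* = 7/11.

7/11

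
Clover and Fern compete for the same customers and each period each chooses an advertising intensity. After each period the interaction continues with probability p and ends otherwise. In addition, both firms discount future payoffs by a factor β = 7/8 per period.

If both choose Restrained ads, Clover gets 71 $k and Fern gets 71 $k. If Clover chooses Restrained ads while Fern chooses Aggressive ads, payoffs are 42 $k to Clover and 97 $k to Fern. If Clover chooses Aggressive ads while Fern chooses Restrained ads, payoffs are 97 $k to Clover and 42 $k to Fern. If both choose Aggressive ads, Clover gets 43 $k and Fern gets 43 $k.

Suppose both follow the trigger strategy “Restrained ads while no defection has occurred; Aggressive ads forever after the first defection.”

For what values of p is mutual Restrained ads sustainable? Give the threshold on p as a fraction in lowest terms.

Expected continuation weight on next period's payoff is β·p = 7/8·p, which plays the role of the discount factor.
Cooperation requires 7/8·p ≥ (97−71)/(97−43) = 13/27, hence p ≥ 104/189.

104/189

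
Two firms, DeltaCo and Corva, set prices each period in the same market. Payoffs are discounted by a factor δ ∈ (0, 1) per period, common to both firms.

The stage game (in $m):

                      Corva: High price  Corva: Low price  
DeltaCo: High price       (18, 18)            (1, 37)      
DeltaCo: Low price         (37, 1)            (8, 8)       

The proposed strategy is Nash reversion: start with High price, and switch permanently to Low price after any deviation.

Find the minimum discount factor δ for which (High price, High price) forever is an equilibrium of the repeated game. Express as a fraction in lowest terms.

19/29

Cooperation forever yields 18 each period: 18/(1−δ).
Deviating yields 37 once, then 8 forever: 37 + 8δ/(1−δ).
No profitable deviation requires 18/(1−δ) ≥ 37 + 8δ/(1−δ).
Multiplying by (1−δ): 18 ≥ 37(1−δ) + 8δ = 37 − 29δ.
So 29δ ≥ 19, i.e. δ ≥ 19/29.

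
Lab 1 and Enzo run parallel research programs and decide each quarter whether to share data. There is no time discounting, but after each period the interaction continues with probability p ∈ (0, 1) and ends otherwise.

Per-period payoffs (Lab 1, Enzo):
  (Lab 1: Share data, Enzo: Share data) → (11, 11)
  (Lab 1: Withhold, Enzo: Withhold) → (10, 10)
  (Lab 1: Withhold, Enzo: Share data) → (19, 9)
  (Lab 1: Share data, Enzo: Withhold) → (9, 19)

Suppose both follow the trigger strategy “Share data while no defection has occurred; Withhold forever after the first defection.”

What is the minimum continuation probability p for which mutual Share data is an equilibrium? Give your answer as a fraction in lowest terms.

With no time discounting, the continuation probability p plays the role of the discount factor.
Grim-trigger IC: 11/(1−p) ≥ 19 + 10p/(1−p) ⇒ p ≥ (19−11)/(19−10) = 8/9.

8/9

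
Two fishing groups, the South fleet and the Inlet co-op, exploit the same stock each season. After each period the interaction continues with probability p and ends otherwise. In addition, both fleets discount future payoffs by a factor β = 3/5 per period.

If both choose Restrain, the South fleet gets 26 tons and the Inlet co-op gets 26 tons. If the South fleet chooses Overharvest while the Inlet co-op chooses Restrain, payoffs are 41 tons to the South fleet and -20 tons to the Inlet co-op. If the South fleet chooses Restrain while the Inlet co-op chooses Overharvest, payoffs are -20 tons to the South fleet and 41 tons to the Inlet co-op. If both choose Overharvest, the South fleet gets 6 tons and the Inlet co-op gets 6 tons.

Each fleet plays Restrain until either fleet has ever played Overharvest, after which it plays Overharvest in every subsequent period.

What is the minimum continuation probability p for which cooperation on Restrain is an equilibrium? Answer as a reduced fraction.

5/7

With continuation probability p and discount β, the effective per-period discount factor is βp.
Grim-trigger IC: βp ≥ (41−26)/(41−6) = 3/7.
So p ≥ (3/7)/(3/5) = 5/7.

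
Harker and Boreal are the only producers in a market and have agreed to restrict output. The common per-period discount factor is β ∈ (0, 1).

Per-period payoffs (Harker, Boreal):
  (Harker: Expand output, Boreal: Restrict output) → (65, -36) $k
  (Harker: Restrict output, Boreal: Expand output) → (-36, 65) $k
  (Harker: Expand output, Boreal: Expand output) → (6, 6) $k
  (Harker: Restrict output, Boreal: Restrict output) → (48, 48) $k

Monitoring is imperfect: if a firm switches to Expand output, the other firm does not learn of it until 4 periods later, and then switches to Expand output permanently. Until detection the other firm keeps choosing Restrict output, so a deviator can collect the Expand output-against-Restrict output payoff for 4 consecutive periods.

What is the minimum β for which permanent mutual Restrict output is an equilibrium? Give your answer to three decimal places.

0.733

A deviator earns 65 for 4 periods, then 6 forever; cooperating earns 48 forever. Multiplying the IC by (1−β):
48 ≥ 65(1−β^4) + 6β^4, so 59·β^4 ≥ 17 and β^4 ≥ 17/59.
β ≥ (17/59)^(1/4) ≈ 0.733.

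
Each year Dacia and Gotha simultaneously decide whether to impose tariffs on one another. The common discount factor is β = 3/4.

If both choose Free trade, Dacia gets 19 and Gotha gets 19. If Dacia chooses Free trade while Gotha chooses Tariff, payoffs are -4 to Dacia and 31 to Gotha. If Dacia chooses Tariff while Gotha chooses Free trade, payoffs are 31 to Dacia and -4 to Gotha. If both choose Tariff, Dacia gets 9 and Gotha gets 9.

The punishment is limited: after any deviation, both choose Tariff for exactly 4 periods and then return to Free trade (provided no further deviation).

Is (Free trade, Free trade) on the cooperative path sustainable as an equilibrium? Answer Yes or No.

A one-shot deviation gives 31 now, then 9 for 4 periods, then back to 19.
Gain from deviating: (31−19) today; loss: (19−9) in each of the next 4 periods.
No-deviation condition: (19−9)(β+…+β^4) ≥ 31−19, i.e. β+…+β^4 ≥ 6/5.
At β = 3/4: β+…+β^4 = 2.0508 ≥ 1.2000.
So cooperation is sustainable.

Yes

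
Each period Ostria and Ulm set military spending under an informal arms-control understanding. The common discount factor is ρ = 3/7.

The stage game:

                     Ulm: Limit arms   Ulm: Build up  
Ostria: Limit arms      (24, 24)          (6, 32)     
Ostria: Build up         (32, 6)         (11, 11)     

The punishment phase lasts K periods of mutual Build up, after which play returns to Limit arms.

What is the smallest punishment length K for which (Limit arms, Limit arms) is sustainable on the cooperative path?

3

No profitable deviation requires (24−11)(ρ+…+ρ^K) ≥ 32−24, i.e. ρ+…+ρ^K ≥ 8/13 ≈ 0.6154.
With ρ = 3/7, the partial sums are K=1: 0.4286, K=2: 0.6122, K=3: 0.6910.
K = 3 is the first length at which the sum reaches 0.6154.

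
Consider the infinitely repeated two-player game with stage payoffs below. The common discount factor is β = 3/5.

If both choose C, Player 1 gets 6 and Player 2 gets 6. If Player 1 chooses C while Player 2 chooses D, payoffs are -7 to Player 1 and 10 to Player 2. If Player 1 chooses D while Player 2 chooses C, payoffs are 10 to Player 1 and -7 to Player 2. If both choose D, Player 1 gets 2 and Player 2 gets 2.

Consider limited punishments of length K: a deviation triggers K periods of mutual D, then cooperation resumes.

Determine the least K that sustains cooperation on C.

3

No profitable deviation requires (6−2)(β+…+β^K) ≥ 10−6, i.e. β+…+β^K ≥ 1 ≈ 1.0000.
With β = 3/5, the partial sums are K=1: 0.6000, K=2: 0.9600, K=3: 1.1760.
K = 3 is the first length at which the sum reaches 1.0000.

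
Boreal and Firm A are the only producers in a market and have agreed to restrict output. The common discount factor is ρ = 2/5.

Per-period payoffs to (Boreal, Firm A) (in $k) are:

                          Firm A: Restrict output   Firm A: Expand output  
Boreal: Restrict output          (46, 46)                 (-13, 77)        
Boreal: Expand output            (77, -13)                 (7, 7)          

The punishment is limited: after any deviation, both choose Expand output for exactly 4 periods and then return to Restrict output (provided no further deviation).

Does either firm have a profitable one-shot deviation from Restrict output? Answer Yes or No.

Comparing payoff streams over the 5 periods until play realigns: cooperate → 46(1+ρ+…+ρ^4); deviate → 77 + 7(ρ+…+ρ^4).
Cooperation is sustained iff (46−7)(ρ+…+ρ^4) ≥ 77−46.
ρ+…+ρ^4 = 2/5·(1−(2/5)^4)/(1−2/5) = 0.6496, and (77−46)/(46−7) = 0.7949.
0.6496 < 0.7949, so cooperation is not sustainable.

Yes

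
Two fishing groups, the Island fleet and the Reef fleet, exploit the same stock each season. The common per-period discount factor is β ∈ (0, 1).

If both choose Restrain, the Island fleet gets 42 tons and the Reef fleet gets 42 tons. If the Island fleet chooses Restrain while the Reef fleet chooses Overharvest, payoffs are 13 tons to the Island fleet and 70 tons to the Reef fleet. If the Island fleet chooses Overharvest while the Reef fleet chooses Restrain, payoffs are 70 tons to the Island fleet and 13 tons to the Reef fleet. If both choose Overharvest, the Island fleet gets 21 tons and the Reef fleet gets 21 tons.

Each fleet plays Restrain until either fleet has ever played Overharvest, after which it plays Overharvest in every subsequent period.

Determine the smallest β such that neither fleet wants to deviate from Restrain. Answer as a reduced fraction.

4/7

Under grim trigger the critical discount factor is (T−C)/(T−P) with T = 70, C = 42, P = 21.
β* = (70−42)/(70−21) = 28/49 = 4/7.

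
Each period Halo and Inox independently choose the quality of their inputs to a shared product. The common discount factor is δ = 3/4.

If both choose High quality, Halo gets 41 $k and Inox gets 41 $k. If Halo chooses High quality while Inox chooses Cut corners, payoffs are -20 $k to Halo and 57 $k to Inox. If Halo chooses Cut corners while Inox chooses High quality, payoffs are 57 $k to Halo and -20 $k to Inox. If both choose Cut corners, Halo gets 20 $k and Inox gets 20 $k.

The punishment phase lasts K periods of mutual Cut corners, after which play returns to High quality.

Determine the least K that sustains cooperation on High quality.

2

IC: δ(1−δ^K)/(1−δ) ≥ (57−41)/(41−20) = 16/21.
With δ = 3/4: need 1 − δ^K ≥ 16/21·(1−3/4)/(3/4), i.e. δ^K ≤ 0.7460.
Since (3/4)^1 = 0.7500 and (3/4)^2 = 0.5625, the smallest such K is 2.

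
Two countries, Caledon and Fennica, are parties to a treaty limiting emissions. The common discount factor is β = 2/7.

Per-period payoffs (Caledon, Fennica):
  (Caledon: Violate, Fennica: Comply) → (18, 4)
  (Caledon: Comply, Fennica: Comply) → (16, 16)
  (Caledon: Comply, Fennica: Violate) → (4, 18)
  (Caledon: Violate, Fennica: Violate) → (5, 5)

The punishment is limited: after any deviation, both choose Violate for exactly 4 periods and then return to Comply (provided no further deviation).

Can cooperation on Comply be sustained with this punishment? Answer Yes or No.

A one-shot deviation gives 18 now, then 5 for 4 periods, then back to 16.
Gain from deviating: (18−16) today; loss: (16−5) in each of the next 4 periods.
No-deviation condition: (16−5)(β+…+β^4) ≥ 18−16, i.e. β+…+β^4 ≥ 2/11.
At β = 2/7: β+…+β^4 = 0.3973 ≥ 0.1818.
So cooperation is sustainable.

Yes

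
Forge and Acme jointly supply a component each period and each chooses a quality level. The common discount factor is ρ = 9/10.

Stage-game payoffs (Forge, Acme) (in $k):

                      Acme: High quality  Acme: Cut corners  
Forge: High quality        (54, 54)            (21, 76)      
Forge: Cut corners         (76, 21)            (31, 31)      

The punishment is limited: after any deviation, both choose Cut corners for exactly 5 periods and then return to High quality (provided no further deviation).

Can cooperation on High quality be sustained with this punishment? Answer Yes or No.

IC: ρ+…+ρ^5 ≥ (76−54)/(54−31) = 22/23.
At ρ = 9/10: partial sum = 3.6856 ≥ 0.9565. Cooperation sustainable.

Yes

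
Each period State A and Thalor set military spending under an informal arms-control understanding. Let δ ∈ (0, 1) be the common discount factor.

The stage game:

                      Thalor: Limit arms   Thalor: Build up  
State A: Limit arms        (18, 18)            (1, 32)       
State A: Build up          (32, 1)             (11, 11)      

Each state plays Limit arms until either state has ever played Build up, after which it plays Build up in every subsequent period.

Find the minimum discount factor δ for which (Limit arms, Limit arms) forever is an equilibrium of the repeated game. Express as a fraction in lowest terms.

One-period gain from deviating is 32 − 18 = 14. The loss is 18 − 11 = 7 in every subsequent period, with present value 7·δ/(1−δ).
Deviation is unprofitable when 7·δ/(1−δ) ≥ 14, i.e. δ/(1−δ) ≥ 2.
Equivalently δ ≥ 14/(14+7) = 2/3.

2/3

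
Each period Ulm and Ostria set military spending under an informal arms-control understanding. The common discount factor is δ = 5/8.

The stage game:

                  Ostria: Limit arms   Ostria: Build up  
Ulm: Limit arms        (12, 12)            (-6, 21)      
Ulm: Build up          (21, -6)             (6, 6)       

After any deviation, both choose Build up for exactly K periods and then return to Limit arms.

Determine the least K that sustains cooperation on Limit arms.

5

No profitable deviation requires (12−6)(δ+…+δ^K) ≥ 21−12, i.e. δ+…+δ^K ≥ 3/2 ≈ 1.5000.
With δ = 5/8, the partial sums are K=1: 0.6250, K=2: 1.0156, K=3: 1.2598, K=4: 1.4124, K=5: 1.5077.
K = 5 is the first length at which the sum reaches 1.5000.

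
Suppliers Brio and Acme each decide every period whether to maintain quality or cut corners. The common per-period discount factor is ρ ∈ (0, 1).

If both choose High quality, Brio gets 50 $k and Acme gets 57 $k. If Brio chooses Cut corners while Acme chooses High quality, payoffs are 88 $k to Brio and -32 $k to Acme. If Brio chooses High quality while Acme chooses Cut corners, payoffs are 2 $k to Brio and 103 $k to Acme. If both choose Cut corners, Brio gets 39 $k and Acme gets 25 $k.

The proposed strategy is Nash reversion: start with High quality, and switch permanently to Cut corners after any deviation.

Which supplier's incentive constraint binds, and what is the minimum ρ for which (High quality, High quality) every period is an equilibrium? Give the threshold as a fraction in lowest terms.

Brio; ρ ≥ 38/49

For Brio: deviation gain 88−50 = 38, per-period punishment loss 50−39 = 11. IC gives ρ ≥ 38/49.
For Acme: gain 46, loss 32 per period, so ρ ≥ 46/78 = 23/39.
The tighter constraint is Brio's, so cooperation needs ρ ≥ 38/49.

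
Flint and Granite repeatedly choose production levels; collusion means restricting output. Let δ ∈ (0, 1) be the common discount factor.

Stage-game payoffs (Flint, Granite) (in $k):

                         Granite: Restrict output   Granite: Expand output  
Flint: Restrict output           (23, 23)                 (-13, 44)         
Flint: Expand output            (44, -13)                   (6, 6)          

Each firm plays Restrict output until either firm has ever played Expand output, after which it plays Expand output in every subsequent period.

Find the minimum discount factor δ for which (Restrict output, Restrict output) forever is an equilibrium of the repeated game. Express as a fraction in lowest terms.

Cooperation forever yields 23 each period: 23/(1−δ).
Deviating yields 44 once, then 6 forever: 44 + 6δ/(1−δ).
No profitable deviation requires 23/(1−δ) ≥ 44 + 6δ/(1−δ).
Multiplying by (1−δ): 23 ≥ 44(1−δ) + 6δ = 44 − 38δ.
So 38δ ≥ 21, i.e. δ ≥ 21/38.

21/38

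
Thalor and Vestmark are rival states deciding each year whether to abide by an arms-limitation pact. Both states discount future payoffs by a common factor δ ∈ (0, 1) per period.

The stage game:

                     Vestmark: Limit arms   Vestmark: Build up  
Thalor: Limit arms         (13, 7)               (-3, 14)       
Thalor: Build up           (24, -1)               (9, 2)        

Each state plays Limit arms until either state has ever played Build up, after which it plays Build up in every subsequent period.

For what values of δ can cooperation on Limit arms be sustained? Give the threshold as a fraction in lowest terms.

11/15

Thalor: cooperation gives 13 each period; deviation gives 24 once then 9 forever.
  13/(1−δ) ≥ 24 + 9δ/(1−δ) ⇒ δ ≥ 11/15.
Vestmark: cooperation gives 7 each period; deviation gives 14 once then 2 forever.
  δ ≥ 7/12.
Both must hold, so the binding constraint is Thalor's: δ ≥ 11/15.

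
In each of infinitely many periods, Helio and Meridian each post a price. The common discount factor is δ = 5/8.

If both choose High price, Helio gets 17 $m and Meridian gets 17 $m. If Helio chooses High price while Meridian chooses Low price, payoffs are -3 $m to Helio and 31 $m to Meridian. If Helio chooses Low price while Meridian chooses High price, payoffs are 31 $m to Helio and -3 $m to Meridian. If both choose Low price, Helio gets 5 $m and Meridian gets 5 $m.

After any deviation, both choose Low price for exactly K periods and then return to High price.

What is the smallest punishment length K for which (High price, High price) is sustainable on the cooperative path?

3

IC: δ(1−δ^K)/(1−δ) ≥ (31−17)/(17−5) = 7/6.
With δ = 5/8: need 1 − δ^K ≥ 7/6·(1−5/8)/(5/8), i.e. δ^K ≤ 0.3000.
Since (5/8)^2 = 0.3906 and (5/8)^3 = 0.2441, the smallest such K is 3.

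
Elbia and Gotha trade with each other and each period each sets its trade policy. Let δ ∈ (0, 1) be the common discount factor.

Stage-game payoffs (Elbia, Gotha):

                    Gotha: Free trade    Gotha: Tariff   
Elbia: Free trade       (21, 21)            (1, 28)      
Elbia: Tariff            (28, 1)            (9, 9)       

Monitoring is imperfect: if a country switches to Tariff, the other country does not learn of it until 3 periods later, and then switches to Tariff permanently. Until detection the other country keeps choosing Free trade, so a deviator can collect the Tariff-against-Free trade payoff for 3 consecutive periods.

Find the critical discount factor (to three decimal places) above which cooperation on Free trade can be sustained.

0.717

Deviating for the 3 undetected periods gains 28−21 = 7 per period over cooperation, then loses 21−9 = 12 per period forever once punishment starts.
Gain: 7(1 + δ + … + δ^2); loss: 12·δ^3/(1−δ).
No profitable deviation ⇔ 7(1−δ^3) ≤ 12·δ^3, i.e. δ^3 ≥ 7/(7+12) = 7/19.
Hence δ ≥ (7/19)^(1/3) ≈ 0.717.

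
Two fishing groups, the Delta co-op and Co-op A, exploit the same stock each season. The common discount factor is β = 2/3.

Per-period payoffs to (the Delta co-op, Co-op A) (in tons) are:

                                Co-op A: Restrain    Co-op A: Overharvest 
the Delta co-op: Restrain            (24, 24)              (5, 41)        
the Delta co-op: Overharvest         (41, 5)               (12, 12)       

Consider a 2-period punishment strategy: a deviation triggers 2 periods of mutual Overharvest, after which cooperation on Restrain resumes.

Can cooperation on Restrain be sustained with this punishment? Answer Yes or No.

No

Comparing payoff streams over the 3 periods until play realigns: cooperate → 24(1+β+…+β^2); deviate → 41 + 12(β+…+β^2).
Cooperation is sustained iff (24−12)(β+…+β^2) ≥ 41−24.
β+…+β^2 = 2/3·(1−(2/3)^2)/(1−2/3) = 1.1111, and (41−24)/(24−12) = 1.4167.
1.1111 < 1.4167, so cooperation is not sustainable.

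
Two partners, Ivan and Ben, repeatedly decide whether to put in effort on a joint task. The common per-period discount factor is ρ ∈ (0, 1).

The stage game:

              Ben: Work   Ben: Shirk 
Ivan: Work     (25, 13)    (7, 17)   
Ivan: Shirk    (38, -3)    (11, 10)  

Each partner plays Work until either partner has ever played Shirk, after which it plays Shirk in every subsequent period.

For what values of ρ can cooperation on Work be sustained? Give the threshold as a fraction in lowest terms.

4/7

Ivan: cooperation gives 25 each period; deviation gives 38 once then 11 forever.
  25/(1−ρ) ≥ 38 + 11ρ/(1−ρ) ⇒ ρ ≥ 13/27.
Ben: cooperation gives 13 each period; deviation gives 17 once then 10 forever.
  ρ ≥ 4/7.
Both must hold, so the binding constraint is Ben's: ρ ≥ 4/7.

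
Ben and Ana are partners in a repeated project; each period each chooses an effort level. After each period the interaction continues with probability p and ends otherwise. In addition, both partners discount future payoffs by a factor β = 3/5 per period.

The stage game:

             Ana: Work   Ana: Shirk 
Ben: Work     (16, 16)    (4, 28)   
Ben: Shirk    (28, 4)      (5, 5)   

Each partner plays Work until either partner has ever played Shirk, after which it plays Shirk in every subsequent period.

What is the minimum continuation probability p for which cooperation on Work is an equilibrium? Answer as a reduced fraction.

Expected continuation weight on next period's payoff is β·p = 3/5·p, which plays the role of the discount factor.
Cooperation requires 3/5·p ≥ (28−16)/(28−5) = 12/23, hence p ≥ 20/23.

20/23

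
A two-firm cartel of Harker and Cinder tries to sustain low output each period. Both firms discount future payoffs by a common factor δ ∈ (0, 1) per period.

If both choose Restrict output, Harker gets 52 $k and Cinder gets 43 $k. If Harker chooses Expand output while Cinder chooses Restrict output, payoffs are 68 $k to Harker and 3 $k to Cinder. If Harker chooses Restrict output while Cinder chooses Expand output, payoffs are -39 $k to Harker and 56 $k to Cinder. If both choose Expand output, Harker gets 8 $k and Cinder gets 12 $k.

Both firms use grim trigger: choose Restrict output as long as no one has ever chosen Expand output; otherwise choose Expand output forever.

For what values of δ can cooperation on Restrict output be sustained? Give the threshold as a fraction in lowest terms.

Harker's threshold: (68−52)/(68−8) = 4/15.
Cinder's threshold: (56−43)/(56−12) = 13/44.
4/15 < 13/44, so Cinder binds and δ* = 13/44.

13/44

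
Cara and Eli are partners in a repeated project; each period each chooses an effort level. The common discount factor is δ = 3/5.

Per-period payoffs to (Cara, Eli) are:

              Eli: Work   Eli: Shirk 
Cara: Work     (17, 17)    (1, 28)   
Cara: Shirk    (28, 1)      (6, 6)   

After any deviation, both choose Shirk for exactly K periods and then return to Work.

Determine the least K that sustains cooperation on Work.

3

Need Σ_{k=1}^{K} δ^k ≥ (28−17)/(17−6) = 1.0000 at δ = 3/5.
At K = 2 the sum is 0.9600 < 1.0000; at K = 3 it is 1.1760 ≥ 1.0000.
So the minimum punishment length is K = 3.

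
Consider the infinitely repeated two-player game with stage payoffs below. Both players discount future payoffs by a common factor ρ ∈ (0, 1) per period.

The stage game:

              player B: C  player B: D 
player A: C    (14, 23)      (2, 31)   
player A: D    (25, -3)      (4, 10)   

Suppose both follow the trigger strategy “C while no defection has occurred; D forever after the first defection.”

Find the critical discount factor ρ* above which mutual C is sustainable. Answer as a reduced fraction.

player A: cooperation gives 14 each period; deviation gives 25 once then 4 forever.
  14/(1−ρ) ≥ 25 + 4ρ/(1−ρ) ⇒ ρ ≥ 11/21.
player B: cooperation gives 23 each period; deviation gives 31 once then 10 forever.
  ρ ≥ 8/21.
Both must hold, so the binding constraint is player A's: ρ ≥ 11/21.

11/21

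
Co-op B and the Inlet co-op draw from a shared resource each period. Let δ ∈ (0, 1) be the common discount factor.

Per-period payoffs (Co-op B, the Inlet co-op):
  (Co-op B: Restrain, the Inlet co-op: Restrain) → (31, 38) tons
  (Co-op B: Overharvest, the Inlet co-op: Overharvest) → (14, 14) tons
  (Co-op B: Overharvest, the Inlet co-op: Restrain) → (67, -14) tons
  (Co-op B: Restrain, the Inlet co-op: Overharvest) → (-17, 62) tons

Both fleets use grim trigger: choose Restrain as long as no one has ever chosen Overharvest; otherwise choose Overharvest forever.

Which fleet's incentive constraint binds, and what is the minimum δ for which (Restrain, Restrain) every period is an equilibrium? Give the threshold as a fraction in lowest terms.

Co-op B's threshold: (67−31)/(67−14) = 36/53.
the Inlet co-op's threshold: (62−38)/(62−14) = 1/2.
36/53 > 1/2, so Co-op B binds and δ* = 36/53.

Co-op B; δ ≥ 36/53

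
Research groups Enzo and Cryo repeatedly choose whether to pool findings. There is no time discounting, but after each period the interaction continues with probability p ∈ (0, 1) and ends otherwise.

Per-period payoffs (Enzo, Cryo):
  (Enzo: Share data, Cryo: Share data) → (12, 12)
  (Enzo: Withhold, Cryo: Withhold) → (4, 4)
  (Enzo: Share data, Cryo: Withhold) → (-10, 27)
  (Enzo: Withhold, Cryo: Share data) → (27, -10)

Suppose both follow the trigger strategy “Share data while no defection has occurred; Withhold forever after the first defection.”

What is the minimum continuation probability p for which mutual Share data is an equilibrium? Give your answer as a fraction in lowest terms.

Expected cooperation value is 12 + p·12 + p²·12 + … = 12/(1−p); deviation gives 27 + p·4/(1−p).
12 ≥ 27(1−p) + 4p ⇒ 23p ≥ 15 ⇒ p ≥ 15/23.

15/23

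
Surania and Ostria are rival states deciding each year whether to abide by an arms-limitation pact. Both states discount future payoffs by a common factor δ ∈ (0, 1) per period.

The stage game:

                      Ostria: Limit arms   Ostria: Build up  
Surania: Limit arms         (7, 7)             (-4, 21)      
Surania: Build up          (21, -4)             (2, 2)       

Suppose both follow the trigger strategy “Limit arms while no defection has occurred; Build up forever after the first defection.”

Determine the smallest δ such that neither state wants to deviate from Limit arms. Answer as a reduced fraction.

14/19

Under grim trigger the critical discount factor is (T−C)/(T−P) with T = 21, C = 7, P = 2.
δ* = (21−7)/(21−2) = 14/19.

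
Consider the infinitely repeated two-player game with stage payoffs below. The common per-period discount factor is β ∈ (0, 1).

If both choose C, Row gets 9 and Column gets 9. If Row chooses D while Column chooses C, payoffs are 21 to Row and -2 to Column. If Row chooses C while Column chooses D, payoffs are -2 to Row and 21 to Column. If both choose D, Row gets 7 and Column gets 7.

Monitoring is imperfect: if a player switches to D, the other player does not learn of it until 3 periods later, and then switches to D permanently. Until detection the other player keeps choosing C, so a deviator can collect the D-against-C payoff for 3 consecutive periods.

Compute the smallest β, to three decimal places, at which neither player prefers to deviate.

Deviating for the 3 undetected periods gains 21−9 = 12 per period over cooperation, then loses 9−7 = 2 per period forever once punishment starts.
Gain: 12(1 + β + … + β^2); loss: 2·β^3/(1−β).
No profitable deviation ⇔ 12(1−β^3) ≤ 2·β^3, i.e. β^3 ≥ 12/(12+2) = 6/7.
Hence β ≥ (6/7)^(1/3) ≈ 0.950.

0.950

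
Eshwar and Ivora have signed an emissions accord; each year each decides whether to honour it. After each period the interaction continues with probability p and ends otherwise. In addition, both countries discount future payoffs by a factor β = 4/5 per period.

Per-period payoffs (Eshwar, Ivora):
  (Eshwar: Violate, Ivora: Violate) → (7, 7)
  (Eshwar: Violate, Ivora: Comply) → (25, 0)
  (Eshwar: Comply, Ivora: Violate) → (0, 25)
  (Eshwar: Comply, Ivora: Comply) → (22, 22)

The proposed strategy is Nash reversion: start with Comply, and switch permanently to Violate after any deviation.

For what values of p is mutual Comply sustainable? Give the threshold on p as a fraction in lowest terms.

5/24

With continuation probability p and discount β, the effective per-period discount factor is βp.
Grim-trigger IC: βp ≥ (25−22)/(25−7) = 1/6.
So p ≥ (1/6)/(4/5) = 5/24.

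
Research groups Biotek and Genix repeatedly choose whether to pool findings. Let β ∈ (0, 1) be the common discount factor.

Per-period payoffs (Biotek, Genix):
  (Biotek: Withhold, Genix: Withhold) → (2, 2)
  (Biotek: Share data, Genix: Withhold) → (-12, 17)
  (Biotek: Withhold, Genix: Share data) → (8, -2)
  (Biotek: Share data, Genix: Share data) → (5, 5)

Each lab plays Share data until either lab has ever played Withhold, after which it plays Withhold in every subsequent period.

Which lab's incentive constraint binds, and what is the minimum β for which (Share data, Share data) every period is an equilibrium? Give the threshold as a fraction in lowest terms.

Genix; β ≥ 4/5

For Biotek: deviation gain 8−5 = 3, per-period punishment loss 5−2 = 3. IC gives β ≥ 3/6 = 1/2.
For Genix: gain 12, loss 3 per period, so β ≥ 12/15 = 4/5.
The tighter constraint is Genix's, so cooperation needs β ≥ 4/5.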